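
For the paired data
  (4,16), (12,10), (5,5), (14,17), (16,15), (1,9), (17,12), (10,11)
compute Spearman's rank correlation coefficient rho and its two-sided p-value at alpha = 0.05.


Step 1: Rank x and y separately (midranks; no ties here).
rank(x): 4->2, 12->5, 5->3, 14->6, 16->7, 1->1, 17->8, 10->4
rank(y): 16->7, 10->3, 5->1, 17->8, 15->6, 9->2, 12->5, 11->4
Step 2: d_i = R_x(i) - R_y(i); compute d_i^2.
  (2-7)^2=25, (5-3)^2=4, (3-1)^2=4, (6-8)^2=4, (7-6)^2=1, (1-2)^2=1, (8-5)^2=9, (4-4)^2=0
sum(d^2) = 48.
Step 3: rho = 1 - 6*48 / (8*(8^2 - 1)) = 1 - 288/504 = 0.428571.
Step 4: Under H0, t = rho * sqrt((n-2)/(1-rho^2)) = 1.1619 ~ t(6).
Step 5: Two-sided p-value from the t-distribution with 6 df = 0.289403.
Step 6: alpha = 0.05. fail to reject H0.

rho = 0.4286, p = 0.289403, fail to reject H0 at alpha = 0.05.


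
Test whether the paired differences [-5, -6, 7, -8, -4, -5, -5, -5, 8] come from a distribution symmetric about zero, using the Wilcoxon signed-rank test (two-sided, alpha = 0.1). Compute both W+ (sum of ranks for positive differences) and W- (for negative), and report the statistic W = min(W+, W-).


Step 1: Drop any zero differences (none here) and take |d_i|.
|d| = [5, 6, 7, 8, 4, 5, 5, 5, 8]
Step 2: Midrank |d_i| (ties get averaged ranks).
ranks: |5|->3.5, |6|->6, |7|->7, |8|->8.5, |4|->1, |5|->3.5, |5|->3.5, |5|->3.5, |8|->8.5
Step 3: Attach original signs; sum ranks with positive sign and with negative sign.
W+ = 7 + 8.5 = 15.5
W- = 3.5 + 6 + 8.5 + 1 + 3.5 + 3.5 + 3.5 = 29.5
(Check: W+ + W- = 45 should equal n(n+1)/2 = 45.)
Step 4: Test statistic W = min(W+, W-) = 15.5.
Step 5: Ties in |d|, so use the tie-corrected normal approximation.
        E[W] = n(n+1)/4 = 9*10/4 = 22.5.
        Tie groups: |d|=5 (t=4), |d|=8 (t=2); sum(t^3 - t) = 66.
        Var[W] = n(n+1)(2n+1)/24 - sum(t^3-t)/48 = 1710/24 - 66/48 = 69.875.
        z = (W - E[W]) / sqrt(Var[W]) = (15.5 - 22.5) / 8.3591 = -0.8374.
        Two-sided p = 2*Phi(z) = 0.402363.
Step 6: alpha = 0.1. fail to reject H0.

W+ = 15.5, W- = 29.5, W = min = 15.5, p = 0.402363, fail to reject H0.


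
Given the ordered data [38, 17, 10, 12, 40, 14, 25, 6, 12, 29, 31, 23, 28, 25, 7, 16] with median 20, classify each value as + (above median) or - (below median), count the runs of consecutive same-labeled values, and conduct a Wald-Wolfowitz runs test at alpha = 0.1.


Step 1: Compute median = 20; label A = above, B = below.
Labels in order: ABBBABABBAAAAABB  (n_A = 8, n_B = 8)
Step 2: Count runs R = 8.
Step 3: Under H0 (random ordering), E[R] = 2*n_A*n_B/(n_A+n_B) + 1 = 2*8*8/16 + 1 = 9.0000.
        Var[R] = 2*n_A*n_B*(2*n_A*n_B - n_A - n_B) / ((n_A+n_B)^2 * (n_A+n_B-1)) = 14336/3840 = 3.7333.
        SD[R] = 1.9322.
Step 4: Continuity-corrected z = (R + 0.5 - E[R]) / SD[R] = (8 + 0.5 - 9.0000) / 1.9322 = -0.2588.
Step 5: Two-sided p-value via normal approximation = 2*(1 - Phi(|z|)) = 0.795809.
Step 6: alpha = 0.1. fail to reject H0.

R = 8, z = -0.2588, p = 0.795809, fail to reject H0.


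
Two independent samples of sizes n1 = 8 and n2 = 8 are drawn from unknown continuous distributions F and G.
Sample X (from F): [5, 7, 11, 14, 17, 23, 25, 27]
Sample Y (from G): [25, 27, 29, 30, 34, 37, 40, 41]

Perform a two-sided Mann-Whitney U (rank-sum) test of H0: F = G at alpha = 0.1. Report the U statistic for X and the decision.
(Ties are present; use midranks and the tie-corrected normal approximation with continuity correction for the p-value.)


Step 1: Combine and sort all 16 observations; assign midranks.
sorted (value, group): (5,X), (7,X), (11,X), (14,X), (17,X), (23,X), (25,X), (25,Y), (27,X), (27,Y), (29,Y), (30,Y), (34,Y), (37,Y), (40,Y), (41,Y)
ranks: 5->1, 7->2, 11->3, 14->4, 17->5, 23->6, 25->7.5, 25->7.5, 27->9.5, 27->9.5, 29->11, 30->12, 34->13, 37->14, 40->15, 41->16
Step 2: Rank sum for X: R1 = 1 + 2 + 3 + 4 + 5 + 6 + 7.5 + 9.5 = 38.
Step 3: U_X = R1 - n1(n1+1)/2 = 38 - 8*9/2 = 38 - 36 = 2.
       U_Y = n1*n2 - U_X = 64 - 2 = 62.
Step 4: Ties are present, so use the tie-corrected normal approximation (with continuity correction) for the p-value.
Step 5: p-value = 0.001918; compare to alpha = 0.1. reject H0.

U_X = 2, p = 0.001918, reject H0 at alpha = 0.1.


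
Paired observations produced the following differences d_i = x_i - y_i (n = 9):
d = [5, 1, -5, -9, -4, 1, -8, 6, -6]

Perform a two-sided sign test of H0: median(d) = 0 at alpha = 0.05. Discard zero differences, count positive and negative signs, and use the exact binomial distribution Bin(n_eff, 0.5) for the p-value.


Step 1: Discard zero differences. Original n = 9; n_eff = number of nonzero differences = 9.
Nonzero differences (with sign): +5, +1, -5, -9, -4, +1, -8, +6, -6
Step 2: Count signs: positive = 4, negative = 5.
Step 3: Under H0: P(positive) = 0.5, so the number of positives S ~ Bin(9, 0.5).
Step 4: Two-sided exact p-value = sum of Bin(9,0.5) probabilities at or below the observed probability = 1.000000.
Step 5: alpha = 0.05. fail to reject H0.

n_eff = 9, pos = 4, neg = 5, p = 1.000000, fail to reject H0.


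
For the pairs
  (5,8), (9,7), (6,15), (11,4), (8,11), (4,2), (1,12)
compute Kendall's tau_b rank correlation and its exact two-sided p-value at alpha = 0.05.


Step 1: Enumerate the 21 unordered pairs (i,j) with i<j and classify each by sign(x_j-x_i) * sign(y_j-y_i).
  (1,2):dx=+4,dy=-1->D; (1,3):dx=+1,dy=+7->C; (1,4):dx=+6,dy=-4->D; (1,5):dx=+3,dy=+3->C
  (1,6):dx=-1,dy=-6->C; (1,7):dx=-4,dy=+4->D; (2,3):dx=-3,dy=+8->D; (2,4):dx=+2,dy=-3->D
  (2,5):dx=-1,dy=+4->D; (2,6):dx=-5,dy=-5->C; (2,7):dx=-8,dy=+5->D; (3,4):dx=+5,dy=-11->D
  (3,5):dx=+2,dy=-4->D; (3,6):dx=-2,dy=-13->C; (3,7):dx=-5,dy=-3->C; (4,5):dx=-3,dy=+7->D
  (4,6):dx=-7,dy=-2->C; (4,7):dx=-10,dy=+8->D; (5,6):dx=-4,dy=-9->C; (5,7):dx=-7,dy=+1->D
  (6,7):dx=-3,dy=+10->D
Step 2: C = 8, D = 13, total pairs = 21.
Step 3: tau = (C - D)/(n(n-1)/2) = (8 - 13)/21 = -0.238095.
Step 4: Exact two-sided p-value (enumerate n! = 5040 permutations of y under H0): p = 0.561905.
Step 5: alpha = 0.05. fail to reject H0.

tau_b = -0.2381 (C=8, D=13), p = 0.561905, fail to reject H0.


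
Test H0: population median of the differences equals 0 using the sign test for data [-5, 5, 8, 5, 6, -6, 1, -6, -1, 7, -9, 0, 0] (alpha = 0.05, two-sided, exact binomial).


Step 1: Discard zero differences. Original n = 13; n_eff = number of nonzero differences = 11.
Nonzero differences (with sign): -5, +5, +8, +5, +6, -6, +1, -6, -1, +7, -9
Step 2: Count signs: positive = 6, negative = 5.
Step 3: Under H0: P(positive) = 0.5, so the number of positives S ~ Bin(11, 0.5).
Step 4: Two-sided exact p-value = sum of Bin(11,0.5) probabilities at or below the observed probability = 1.000000.
Step 5: alpha = 0.05. fail to reject H0.

n_eff = 11, pos = 6, neg = 5, p = 1.000000, fail to reject H0.


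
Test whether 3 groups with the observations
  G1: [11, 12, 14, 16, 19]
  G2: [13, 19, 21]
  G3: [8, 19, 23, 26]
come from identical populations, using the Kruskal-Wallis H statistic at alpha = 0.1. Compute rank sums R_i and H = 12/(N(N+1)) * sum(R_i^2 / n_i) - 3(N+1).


Step 1: Combine all N = 12 observations and assign midranks.
sorted (value, group, rank): (8,G3,1), (11,G1,2), (12,G1,3), (13,G2,4), (14,G1,5), (16,G1,6), (19,G1,8), (19,G2,8), (19,G3,8), (21,G2,10), (23,G3,11), (26,G3,12)
Step 2: Sum ranks within each group.
R_1 = 24 (n_1 = 5)
R_2 = 22 (n_2 = 3)
R_3 = 32 (n_3 = 4)
Step 3: H = 12/(N(N+1)) * sum(R_i^2/n_i) - 3(N+1)
     = 12/(12*13) * (24^2/5 + 22^2/3 + 32^2/4) - 3*13
     = 0.076923 * 532.533 - 39
     = 1.964103.
Step 4: Ties present; correction factor C = 1 - 24/(12^3 - 12) = 0.986014. Corrected H = 1.964103 / 0.986014 = 1.991962.
Step 5: Under H0, H ~ chi^2(2); p-value = 0.369361.
Step 6: alpha = 0.1. fail to reject H0.

H = 1.9920, df = 2, p = 0.369361, fail to reject H0.


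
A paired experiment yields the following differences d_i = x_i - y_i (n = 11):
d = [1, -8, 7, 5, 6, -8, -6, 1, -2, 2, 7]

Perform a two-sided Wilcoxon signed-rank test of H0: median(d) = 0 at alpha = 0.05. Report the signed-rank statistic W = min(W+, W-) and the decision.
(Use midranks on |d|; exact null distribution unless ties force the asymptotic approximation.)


Step 1: Drop any zero differences (none here) and take |d_i|.
|d| = [1, 8, 7, 5, 6, 8, 6, 1, 2, 2, 7]
Step 2: Midrank |d_i| (ties get averaged ranks).
ranks: |1|->1.5, |8|->10.5, |7|->8.5, |5|->5, |6|->6.5, |8|->10.5, |6|->6.5, |1|->1.5, |2|->3.5, |2|->3.5, |7|->8.5
Step 3: Attach original signs; sum ranks with positive sign and with negative sign.
W+ = 1.5 + 8.5 + 5 + 6.5 + 1.5 + 3.5 + 8.5 = 35
W- = 10.5 + 10.5 + 6.5 + 3.5 = 31
(Check: W+ + W- = 66 should equal n(n+1)/2 = 66.)
Step 4: Test statistic W = min(W+, W-) = 31.
Step 5: Ties in |d|, so use the tie-corrected normal approximation.
        E[W] = n(n+1)/4 = 11*12/4 = 33.
        Tie groups: |d|=1 (t=2), |d|=2 (t=2), |d|=6 (t=2), |d|=7 (t=2), |d|=8 (t=2); sum(t^3 - t) = 30.
        Var[W] = n(n+1)(2n+1)/24 - sum(t^3-t)/48 = 3036/24 - 30/48 = 125.875.
        z = (W - E[W]) / sqrt(Var[W]) = (31 - 33) / 11.2194 = -0.1783.
        Two-sided p = 2*Phi(z) = 0.858517.
Step 6: alpha = 0.05. fail to reject H0.

W+ = 35, W- = 31, W = min = 31, p = 0.858517, fail to reject H0.


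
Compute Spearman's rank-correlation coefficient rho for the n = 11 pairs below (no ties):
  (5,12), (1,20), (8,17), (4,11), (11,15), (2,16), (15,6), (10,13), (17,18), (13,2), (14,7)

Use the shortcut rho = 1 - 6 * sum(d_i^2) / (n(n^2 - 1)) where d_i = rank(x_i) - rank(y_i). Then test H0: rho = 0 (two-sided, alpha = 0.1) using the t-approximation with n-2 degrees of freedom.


Step 1: Rank x and y separately (midranks; no ties here).
rank(x): 5->4, 1->1, 8->5, 4->3, 11->7, 2->2, 15->10, 10->6, 17->11, 13->8, 14->9
rank(y): 12->5, 20->11, 17->9, 11->4, 15->7, 16->8, 6->2, 13->6, 18->10, 2->1, 7->3
Step 2: d_i = R_x(i) - R_y(i); compute d_i^2.
  (4-5)^2=1, (1-11)^2=100, (5-9)^2=16, (3-4)^2=1, (7-7)^2=0, (2-8)^2=36, (10-2)^2=64, (6-6)^2=0, (11-10)^2=1, (8-1)^2=49, (9-3)^2=36
sum(d^2) = 304.
Step 3: rho = 1 - 6*304 / (11*(11^2 - 1)) = 1 - 1824/1320 = -0.381818.
Step 4: Under H0, t = rho * sqrt((n-2)/(1-rho^2)) = -1.2394 ~ t(9).
Step 5: Two-sided p-value from the t-distribution with 9 df = 0.246560.
Step 6: alpha = 0.1. fail to reject H0.

rho = -0.3818, p = 0.246560, fail to reject H0 at alpha = 0.1.


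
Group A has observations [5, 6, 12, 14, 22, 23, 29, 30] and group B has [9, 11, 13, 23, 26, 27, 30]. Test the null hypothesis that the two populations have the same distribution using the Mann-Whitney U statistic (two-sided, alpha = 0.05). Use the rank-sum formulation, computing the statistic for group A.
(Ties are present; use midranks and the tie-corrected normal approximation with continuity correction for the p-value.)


Step 1: Combine and sort all 15 observations; assign midranks.
sorted (value, group): (5,X), (6,X), (9,Y), (11,Y), (12,X), (13,Y), (14,X), (22,X), (23,X), (23,Y), (26,Y), (27,Y), (29,X), (30,X), (30,Y)
ranks: 5->1, 6->2, 9->3, 11->4, 12->5, 13->6, 14->7, 22->8, 23->9.5, 23->9.5, 26->11, 27->12, 29->13, 30->14.5, 30->14.5
Step 2: Rank sum for X: R1 = 1 + 2 + 5 + 7 + 8 + 9.5 + 13 + 14.5 = 60.
Step 3: U_X = R1 - n1(n1+1)/2 = 60 - 8*9/2 = 60 - 36 = 24.
       U_Y = n1*n2 - U_X = 56 - 24 = 32.
Step 4: Ties are present, so use the tie-corrected normal approximation (with continuity correction) for the p-value.
Step 5: p-value = 0.684910; compare to alpha = 0.05. fail to reject H0.

U_X = 24, p = 0.684910, fail to reject H0 at alpha = 0.05.


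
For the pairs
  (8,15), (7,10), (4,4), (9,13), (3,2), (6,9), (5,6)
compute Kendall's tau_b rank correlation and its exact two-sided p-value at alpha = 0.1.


Step 1: Enumerate the 21 unordered pairs (i,j) with i<j and classify each by sign(x_j-x_i) * sign(y_j-y_i).
  (1,2):dx=-1,dy=-5->C; (1,3):dx=-4,dy=-11->C; (1,4):dx=+1,dy=-2->D; (1,5):dx=-5,dy=-13->C
  (1,6):dx=-2,dy=-6->C; (1,7):dx=-3,dy=-9->C; (2,3):dx=-3,dy=-6->C; (2,4):dx=+2,dy=+3->C
  (2,5):dx=-4,dy=-8->C; (2,6):dx=-1,dy=-1->C; (2,7):dx=-2,dy=-4->C; (3,4):dx=+5,dy=+9->C
  (3,5):dx=-1,dy=-2->C; (3,6):dx=+2,dy=+5->C; (3,7):dx=+1,dy=+2->C; (4,5):dx=-6,dy=-11->C
  (4,6):dx=-3,dy=-4->C; (4,7):dx=-4,dy=-7->C; (5,6):dx=+3,dy=+7->C; (5,7):dx=+2,dy=+4->C
  (6,7):dx=-1,dy=-3->C
Step 2: C = 20, D = 1, total pairs = 21.
Step 3: tau = (C - D)/(n(n-1)/2) = (20 - 1)/21 = 0.904762.
Step 4: Exact two-sided p-value (enumerate n! = 5040 permutations of y under H0): p = 0.002778.
Step 5: alpha = 0.1. reject H0.

tau_b = 0.9048 (C=20, D=1), p = 0.002778, reject H0.


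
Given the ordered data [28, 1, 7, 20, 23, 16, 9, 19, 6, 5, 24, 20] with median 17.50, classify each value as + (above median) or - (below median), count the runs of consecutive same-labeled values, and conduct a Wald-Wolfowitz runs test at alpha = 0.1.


Step 1: Compute median = 17.50; label A = above, B = below.
Labels in order: ABBAABBABBAA  (n_A = 6, n_B = 6)
Step 2: Count runs R = 7.
Step 3: Under H0 (random ordering), E[R] = 2*n_A*n_B/(n_A+n_B) + 1 = 2*6*6/12 + 1 = 7.0000.
        Var[R] = 2*n_A*n_B*(2*n_A*n_B - n_A - n_B) / ((n_A+n_B)^2 * (n_A+n_B-1)) = 4320/1584 = 2.7273.
        SD[R] = 1.6514.
Step 4: R = E[R], so z = 0 with no continuity correction.
Step 5: Two-sided p-value via normal approximation = 2*(1 - Phi(|z|)) = 1.000000.
Step 6: alpha = 0.1. fail to reject H0.

R = 7, z = 0.0000, p = 1.000000, fail to reject H0.


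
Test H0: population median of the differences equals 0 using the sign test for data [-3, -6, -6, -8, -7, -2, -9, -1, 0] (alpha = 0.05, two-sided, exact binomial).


Step 1: Discard zero differences. Original n = 9; n_eff = number of nonzero differences = 8.
Nonzero differences (with sign): -3, -6, -6, -8, -7, -2, -9, -1
Step 2: Count signs: positive = 0, negative = 8.
Step 3: Under H0: P(positive) = 0.5, so the number of positives S ~ Bin(8, 0.5).
Step 4: Two-sided exact p-value = sum of Bin(8,0.5) probabilities at or below the observed probability = 0.007812.
Step 5: alpha = 0.05. reject H0.

n_eff = 8, pos = 0, neg = 8, p = 0.007812, reject H0.


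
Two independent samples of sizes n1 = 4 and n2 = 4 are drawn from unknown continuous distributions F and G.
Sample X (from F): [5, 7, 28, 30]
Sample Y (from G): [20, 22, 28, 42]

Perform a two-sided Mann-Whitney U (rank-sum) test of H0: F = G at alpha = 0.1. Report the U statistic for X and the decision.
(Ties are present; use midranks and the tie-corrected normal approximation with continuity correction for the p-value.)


Step 1: Combine and sort all 8 observations; assign midranks.
sorted (value, group): (5,X), (7,X), (20,Y), (22,Y), (28,X), (28,Y), (30,X), (42,Y)
ranks: 5->1, 7->2, 20->3, 22->4, 28->5.5, 28->5.5, 30->7, 42->8
Step 2: Rank sum for X: R1 = 1 + 2 + 5.5 + 7 = 15.5.
Step 3: U_X = R1 - n1(n1+1)/2 = 15.5 - 4*5/2 = 15.5 - 10 = 5.5.
       U_Y = n1*n2 - U_X = 16 - 5.5 = 10.5.
Step 4: Ties are present, so use the tie-corrected normal approximation (with continuity correction) for the p-value.
Step 5: p-value = 0.561363; compare to alpha = 0.1. fail to reject H0.

U_X = 5.5, p = 0.561363, fail to reject H0 at alpha = 0.1.


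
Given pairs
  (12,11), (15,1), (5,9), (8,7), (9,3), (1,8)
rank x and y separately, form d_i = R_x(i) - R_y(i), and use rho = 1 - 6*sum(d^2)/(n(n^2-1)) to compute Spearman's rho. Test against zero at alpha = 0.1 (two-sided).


Step 1: Rank x and y separately (midranks; no ties here).
rank(x): 12->5, 15->6, 5->2, 8->3, 9->4, 1->1
rank(y): 11->6, 1->1, 9->5, 7->3, 3->2, 8->4
Step 2: d_i = R_x(i) - R_y(i); compute d_i^2.
  (5-6)^2=1, (6-1)^2=25, (2-5)^2=9, (3-3)^2=0, (4-2)^2=4, (1-4)^2=9
sum(d^2) = 48.
Step 3: rho = 1 - 6*48 / (6*(6^2 - 1)) = 1 - 288/210 = -0.371429.
Step 4: Under H0, t = rho * sqrt((n-2)/(1-rho^2)) = -0.8001 ~ t(4).
Step 5: Two-sided p-value from the t-distribution with 4 df = 0.468478.
Step 6: alpha = 0.1. fail to reject H0.

rho = -0.3714, p = 0.468478, fail to reject H0 at alpha = 0.1.


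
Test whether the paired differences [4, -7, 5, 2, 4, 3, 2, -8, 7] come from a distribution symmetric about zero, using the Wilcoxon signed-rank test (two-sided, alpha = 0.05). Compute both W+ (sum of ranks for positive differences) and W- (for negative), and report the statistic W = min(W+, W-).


Step 1: Drop any zero differences (none here) and take |d_i|.
|d| = [4, 7, 5, 2, 4, 3, 2, 8, 7]
Step 2: Midrank |d_i| (ties get averaged ranks).
ranks: |4|->4.5, |7|->7.5, |5|->6, |2|->1.5, |4|->4.5, |3|->3, |2|->1.5, |8|->9, |7|->7.5
Step 3: Attach original signs; sum ranks with positive sign and with negative sign.
W+ = 4.5 + 6 + 1.5 + 4.5 + 3 + 1.5 + 7.5 = 28.5
W- = 7.5 + 9 = 16.5
(Check: W+ + W- = 45 should equal n(n+1)/2 = 45.)
Step 4: Test statistic W = min(W+, W-) = 16.5.
Step 5: Ties in |d|, so use the tie-corrected normal approximation.
        E[W] = n(n+1)/4 = 9*10/4 = 22.5.
        Tie groups: |d|=2 (t=2), |d|=4 (t=2), |d|=7 (t=2); sum(t^3 - t) = 18.
        Var[W] = n(n+1)(2n+1)/24 - sum(t^3-t)/48 = 1710/24 - 18/48 = 70.875.
        z = (W - E[W]) / sqrt(Var[W]) = (16.5 - 22.5) / 8.4187 = -0.7127.
        Two-sided p = 2*Phi(z) = 0.476033.
Step 6: alpha = 0.05. fail to reject H0.

W+ = 28.5, W- = 16.5, W = min = 16.5, p = 0.476033, fail to reject H0.


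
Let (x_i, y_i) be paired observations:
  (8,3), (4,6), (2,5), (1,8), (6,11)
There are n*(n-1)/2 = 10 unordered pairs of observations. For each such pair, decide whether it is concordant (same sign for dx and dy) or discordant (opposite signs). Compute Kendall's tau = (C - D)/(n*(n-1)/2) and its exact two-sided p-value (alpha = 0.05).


Step 1: Enumerate the 10 unordered pairs (i,j) with i<j and classify each by sign(x_j-x_i) * sign(y_j-y_i).
  (1,2):dx=-4,dy=+3->D; (1,3):dx=-6,dy=+2->D; (1,4):dx=-7,dy=+5->D; (1,5):dx=-2,dy=+8->D
  (2,3):dx=-2,dy=-1->C; (2,4):dx=-3,dy=+2->D; (2,5):dx=+2,dy=+5->C; (3,4):dx=-1,dy=+3->D
  (3,5):dx=+4,dy=+6->C; (4,5):dx=+5,dy=+3->C
Step 2: C = 4, D = 6, total pairs = 10.
Step 3: tau = (C - D)/(n(n-1)/2) = (4 - 6)/10 = -0.200000.
Step 4: Exact two-sided p-value (enumerate n! = 120 permutations of y under H0): p = 0.816667.
Step 5: alpha = 0.05. fail to reject H0.

tau_b = -0.2000 (C=4, D=6), p = 0.816667, fail to reject H0.


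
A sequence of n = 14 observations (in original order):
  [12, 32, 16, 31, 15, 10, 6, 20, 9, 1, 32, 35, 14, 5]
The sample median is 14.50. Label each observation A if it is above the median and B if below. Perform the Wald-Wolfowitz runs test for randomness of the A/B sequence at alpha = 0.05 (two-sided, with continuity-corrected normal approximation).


Step 1: Compute median = 14.50; label A = above, B = below.
Labels in order: BAAAABBABBAABB  (n_A = 7, n_B = 7)
Step 2: Count runs R = 7.
Step 3: Under H0 (random ordering), E[R] = 2*n_A*n_B/(n_A+n_B) + 1 = 2*7*7/14 + 1 = 8.0000.
        Var[R] = 2*n_A*n_B*(2*n_A*n_B - n_A - n_B) / ((n_A+n_B)^2 * (n_A+n_B-1)) = 8232/2548 = 3.2308.
        SD[R] = 1.7974.
Step 4: Continuity-corrected z = (R + 0.5 - E[R]) / SD[R] = (7 + 0.5 - 8.0000) / 1.7974 = -0.2782.
Step 5: Two-sided p-value via normal approximation = 2*(1 - Phi(|z|)) = 0.780879.
Step 6: alpha = 0.05. fail to reject H0.

R = 7, z = -0.2782, p = 0.780879, fail to reject H0.


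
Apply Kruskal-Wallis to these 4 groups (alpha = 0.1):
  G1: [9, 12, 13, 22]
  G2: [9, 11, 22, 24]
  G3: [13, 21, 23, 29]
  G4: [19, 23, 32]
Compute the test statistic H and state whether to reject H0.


Step 1: Combine all N = 15 observations and assign midranks.
sorted (value, group, rank): (9,G1,1.5), (9,G2,1.5), (11,G2,3), (12,G1,4), (13,G1,5.5), (13,G3,5.5), (19,G4,7), (21,G3,8), (22,G1,9.5), (22,G2,9.5), (23,G3,11.5), (23,G4,11.5), (24,G2,13), (29,G3,14), (32,G4,15)
Step 2: Sum ranks within each group.
R_1 = 20.5 (n_1 = 4)
R_2 = 27 (n_2 = 4)
R_3 = 39 (n_3 = 4)
R_4 = 33.5 (n_4 = 3)
Step 3: H = 12/(N(N+1)) * sum(R_i^2/n_i) - 3(N+1)
     = 12/(15*16) * (20.5^2/4 + 27^2/4 + 39^2/4 + 33.5^2/3) - 3*16
     = 0.050000 * 1041.65 - 48
     = 4.082292.
Step 4: Ties present; correction factor C = 1 - 24/(15^3 - 15) = 0.992857. Corrected H = 4.082292 / 0.992857 = 4.111661.
Step 5: Under H0, H ~ chi^2(3); p-value = 0.249656.
Step 6: alpha = 0.1. fail to reject H0.

H = 4.1117, df = 3, p = 0.249656, fail to reject H0.


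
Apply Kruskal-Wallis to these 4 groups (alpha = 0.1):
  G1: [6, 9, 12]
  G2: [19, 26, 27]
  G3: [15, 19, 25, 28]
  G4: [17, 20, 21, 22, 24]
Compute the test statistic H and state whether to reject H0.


Step 1: Combine all N = 15 observations and assign midranks.
sorted (value, group, rank): (6,G1,1), (9,G1,2), (12,G1,3), (15,G3,4), (17,G4,5), (19,G2,6.5), (19,G3,6.5), (20,G4,8), (21,G4,9), (22,G4,10), (24,G4,11), (25,G3,12), (26,G2,13), (27,G2,14), (28,G3,15)
Step 2: Sum ranks within each group.
R_1 = 6 (n_1 = 3)
R_2 = 33.5 (n_2 = 3)
R_3 = 37.5 (n_3 = 4)
R_4 = 43 (n_4 = 5)
Step 3: H = 12/(N(N+1)) * sum(R_i^2/n_i) - 3(N+1)
     = 12/(15*16) * (6^2/3 + 33.5^2/3 + 37.5^2/4 + 43^2/5) - 3*16
     = 0.050000 * 1107.45 - 48
     = 7.372292.
Step 4: Ties present; correction factor C = 1 - 6/(15^3 - 15) = 0.998214. Corrected H = 7.372292 / 0.998214 = 7.385480.
Step 5: Under H0, H ~ chi^2(3); p-value = 0.060575.
Step 6: alpha = 0.1. reject H0.

H = 7.3855, df = 3, p = 0.060575, reject H0.


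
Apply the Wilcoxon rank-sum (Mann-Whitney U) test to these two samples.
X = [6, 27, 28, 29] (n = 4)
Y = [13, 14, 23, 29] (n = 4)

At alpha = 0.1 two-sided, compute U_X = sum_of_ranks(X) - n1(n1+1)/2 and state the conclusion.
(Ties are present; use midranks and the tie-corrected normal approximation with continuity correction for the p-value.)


Step 1: Combine and sort all 8 observations; assign midranks.
sorted (value, group): (6,X), (13,Y), (14,Y), (23,Y), (27,X), (28,X), (29,X), (29,Y)
ranks: 6->1, 13->2, 14->3, 23->4, 27->5, 28->6, 29->7.5, 29->7.5
Step 2: Rank sum for X: R1 = 1 + 5 + 6 + 7.5 = 19.5.
Step 3: U_X = R1 - n1(n1+1)/2 = 19.5 - 4*5/2 = 19.5 - 10 = 9.5.
       U_Y = n1*n2 - U_X = 16 - 9.5 = 6.5.
Step 4: Ties are present, so use the tie-corrected normal approximation (with continuity correction) for the p-value.
Step 5: p-value = 0.771503; compare to alpha = 0.1. fail to reject H0.

U_X = 9.5, p = 0.771503, fail to reject H0 at alpha = 0.1.


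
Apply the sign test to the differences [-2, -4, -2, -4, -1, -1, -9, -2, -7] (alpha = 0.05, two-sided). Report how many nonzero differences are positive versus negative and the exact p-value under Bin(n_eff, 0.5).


Step 1: Discard zero differences. Original n = 9; n_eff = number of nonzero differences = 9.
Nonzero differences (with sign): -2, -4, -2, -4, -1, -1, -9, -2, -7
Step 2: Count signs: positive = 0, negative = 9.
Step 3: Under H0: P(positive) = 0.5, so the number of positives S ~ Bin(9, 0.5).
Step 4: Two-sided exact p-value = sum of Bin(9,0.5) probabilities at or below the observed probability = 0.003906.
Step 5: alpha = 0.05. reject H0.

n_eff = 9, pos = 0, neg = 9, p = 0.003906, reject H0.


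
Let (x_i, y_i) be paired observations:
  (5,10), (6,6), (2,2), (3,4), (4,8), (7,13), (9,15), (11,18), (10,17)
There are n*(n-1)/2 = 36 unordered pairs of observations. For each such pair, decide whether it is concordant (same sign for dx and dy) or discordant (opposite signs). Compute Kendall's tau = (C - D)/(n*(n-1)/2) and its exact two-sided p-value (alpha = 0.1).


Step 1: Enumerate the 36 unordered pairs (i,j) with i<j and classify each by sign(x_j-x_i) * sign(y_j-y_i).
  (1,2):dx=+1,dy=-4->D; (1,3):dx=-3,dy=-8->C; (1,4):dx=-2,dy=-6->C; (1,5):dx=-1,dy=-2->C
  (1,6):dx=+2,dy=+3->C; (1,7):dx=+4,dy=+5->C; (1,8):dx=+6,dy=+8->C; (1,9):dx=+5,dy=+7->C
  (2,3):dx=-4,dy=-4->C; (2,4):dx=-3,dy=-2->C; (2,5):dx=-2,dy=+2->D; (2,6):dx=+1,dy=+7->C
  (2,7):dx=+3,dy=+9->C; (2,8):dx=+5,dy=+12->C; (2,9):dx=+4,dy=+11->C; (3,4):dx=+1,dy=+2->C
  (3,5):dx=+2,dy=+6->C; (3,6):dx=+5,dy=+11->C; (3,7):dx=+7,dy=+13->C; (3,8):dx=+9,dy=+16->C
  (3,9):dx=+8,dy=+15->C; (4,5):dx=+1,dy=+4->C; (4,6):dx=+4,dy=+9->C; (4,7):dx=+6,dy=+11->C
  (4,8):dx=+8,dy=+14->C; (4,9):dx=+7,dy=+13->C; (5,6):dx=+3,dy=+5->C; (5,7):dx=+5,dy=+7->C
  (5,8):dx=+7,dy=+10->C; (5,9):dx=+6,dy=+9->C; (6,7):dx=+2,dy=+2->C; (6,8):dx=+4,dy=+5->C
  (6,9):dx=+3,dy=+4->C; (7,8):dx=+2,dy=+3->C; (7,9):dx=+1,dy=+2->C; (8,9):dx=-1,dy=-1->C
Step 2: C = 34, D = 2, total pairs = 36.
Step 3: tau = (C - D)/(n(n-1)/2) = (34 - 2)/36 = 0.888889.
Step 4: Exact two-sided p-value (enumerate n! = 362880 permutations of y under H0): p = 0.000243.
Step 5: alpha = 0.1. reject H0.

tau_b = 0.8889 (C=34, D=2), p = 0.000243, reject H0.


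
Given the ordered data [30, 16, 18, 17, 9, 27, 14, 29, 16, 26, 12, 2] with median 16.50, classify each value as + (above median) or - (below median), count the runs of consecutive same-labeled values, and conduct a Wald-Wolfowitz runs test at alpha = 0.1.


Step 1: Compute median = 16.50; label A = above, B = below.
Labels in order: ABAABABABABB  (n_A = 6, n_B = 6)
Step 2: Count runs R = 10.
Step 3: Under H0 (random ordering), E[R] = 2*n_A*n_B/(n_A+n_B) + 1 = 2*6*6/12 + 1 = 7.0000.
        Var[R] = 2*n_A*n_B*(2*n_A*n_B - n_A - n_B) / ((n_A+n_B)^2 * (n_A+n_B-1)) = 4320/1584 = 2.7273.
        SD[R] = 1.6514.
Step 4: Continuity-corrected z = (R - 0.5 - E[R]) / SD[R] = (10 - 0.5 - 7.0000) / 1.6514 = 1.5138.
Step 5: Two-sided p-value via normal approximation = 2*(1 - Phi(|z|)) = 0.130070.
Step 6: alpha = 0.1. fail to reject H0.

R = 10, z = 1.5138, p = 0.130070, fail to reject H0.


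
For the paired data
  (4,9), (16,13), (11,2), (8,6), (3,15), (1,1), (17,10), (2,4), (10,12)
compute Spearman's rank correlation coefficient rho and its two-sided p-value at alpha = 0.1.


Step 1: Rank x and y separately (midranks; no ties here).
rank(x): 4->4, 16->8, 11->7, 8->5, 3->3, 1->1, 17->9, 2->2, 10->6
rank(y): 9->5, 13->8, 2->2, 6->4, 15->9, 1->1, 10->6, 4->3, 12->7
Step 2: d_i = R_x(i) - R_y(i); compute d_i^2.
  (4-5)^2=1, (8-8)^2=0, (7-2)^2=25, (5-4)^2=1, (3-9)^2=36, (1-1)^2=0, (9-6)^2=9, (2-3)^2=1, (6-7)^2=1
sum(d^2) = 74.
Step 3: rho = 1 - 6*74 / (9*(9^2 - 1)) = 1 - 444/720 = 0.383333.
Step 4: Under H0, t = rho * sqrt((n-2)/(1-rho^2)) = 1.0981 ~ t(7).
Step 5: Two-sided p-value from the t-distribution with 7 df = 0.308495.
Step 6: alpha = 0.1. fail to reject H0.

rho = 0.3833, p = 0.308495, fail to reject H0 at alpha = 0.1.


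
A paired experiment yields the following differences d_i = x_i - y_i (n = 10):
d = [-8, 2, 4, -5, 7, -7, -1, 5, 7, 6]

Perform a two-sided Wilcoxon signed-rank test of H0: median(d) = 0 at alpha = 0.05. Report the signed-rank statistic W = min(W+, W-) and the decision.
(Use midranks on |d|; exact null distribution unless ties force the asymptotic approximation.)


Step 1: Drop any zero differences (none here) and take |d_i|.
|d| = [8, 2, 4, 5, 7, 7, 1, 5, 7, 6]
Step 2: Midrank |d_i| (ties get averaged ranks).
ranks: |8|->10, |2|->2, |4|->3, |5|->4.5, |7|->8, |7|->8, |1|->1, |5|->4.5, |7|->8, |6|->6
Step 3: Attach original signs; sum ranks with positive sign and with negative sign.
W+ = 2 + 3 + 8 + 4.5 + 8 + 6 = 31.5
W- = 10 + 4.5 + 8 + 1 = 23.5
(Check: W+ + W- = 55 should equal n(n+1)/2 = 55.)
Step 4: Test statistic W = min(W+, W-) = 23.5.
Step 5: Ties in |d|, so use the tie-corrected normal approximation.
        E[W] = n(n+1)/4 = 10*11/4 = 27.5.
        Tie groups: |d|=5 (t=2), |d|=7 (t=3); sum(t^3 - t) = 30.
        Var[W] = n(n+1)(2n+1)/24 - sum(t^3-t)/48 = 2310/24 - 30/48 = 95.625.
        z = (W - E[W]) / sqrt(Var[W]) = (23.5 - 27.5) / 9.7788 = -0.4090.
        Two-sided p = 2*Phi(z) = 0.682504.
Step 6: alpha = 0.05. fail to reject H0.

W+ = 31.5, W- = 23.5, W = min = 23.5, p = 0.682504, fail to reject H0.


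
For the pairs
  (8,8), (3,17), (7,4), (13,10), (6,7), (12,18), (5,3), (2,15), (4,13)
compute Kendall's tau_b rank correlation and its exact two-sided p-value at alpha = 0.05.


Step 1: Enumerate the 36 unordered pairs (i,j) with i<j and classify each by sign(x_j-x_i) * sign(y_j-y_i).
  (1,2):dx=-5,dy=+9->D; (1,3):dx=-1,dy=-4->C; (1,4):dx=+5,dy=+2->C; (1,5):dx=-2,dy=-1->C
  (1,6):dx=+4,dy=+10->C; (1,7):dx=-3,dy=-5->C; (1,8):dx=-6,dy=+7->D; (1,9):dx=-4,dy=+5->D
  (2,3):dx=+4,dy=-13->D; (2,4):dx=+10,dy=-7->D; (2,5):dx=+3,dy=-10->D; (2,6):dx=+9,dy=+1->C
  (2,7):dx=+2,dy=-14->D; (2,8):dx=-1,dy=-2->C; (2,9):dx=+1,dy=-4->D; (3,4):dx=+6,dy=+6->C
  (3,5):dx=-1,dy=+3->D; (3,6):dx=+5,dy=+14->C; (3,7):dx=-2,dy=-1->C; (3,8):dx=-5,dy=+11->D
  (3,9):dx=-3,dy=+9->D; (4,5):dx=-7,dy=-3->C; (4,6):dx=-1,dy=+8->D; (4,7):dx=-8,dy=-7->C
  (4,8):dx=-11,dy=+5->D; (4,9):dx=-9,dy=+3->D; (5,6):dx=+6,dy=+11->C; (5,7):dx=-1,dy=-4->C
  (5,8):dx=-4,dy=+8->D; (5,9):dx=-2,dy=+6->D; (6,7):dx=-7,dy=-15->C; (6,8):dx=-10,dy=-3->C
  (6,9):dx=-8,dy=-5->C; (7,8):dx=-3,dy=+12->D; (7,9):dx=-1,dy=+10->D; (8,9):dx=+2,dy=-2->D
Step 2: C = 17, D = 19, total pairs = 36.
Step 3: tau = (C - D)/(n(n-1)/2) = (17 - 19)/36 = -0.055556.
Step 4: Exact two-sided p-value (enumerate n! = 362880 permutations of y under H0): p = 0.919455.
Step 5: alpha = 0.05. fail to reject H0.

tau_b = -0.0556 (C=17, D=19), p = 0.919455, fail to reject H0.


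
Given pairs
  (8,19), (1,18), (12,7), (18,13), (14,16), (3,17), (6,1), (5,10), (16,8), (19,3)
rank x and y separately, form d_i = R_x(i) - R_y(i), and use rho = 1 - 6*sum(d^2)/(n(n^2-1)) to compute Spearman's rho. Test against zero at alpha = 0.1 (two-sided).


Step 1: Rank x and y separately (midranks; no ties here).
rank(x): 8->5, 1->1, 12->6, 18->9, 14->7, 3->2, 6->4, 5->3, 16->8, 19->10
rank(y): 19->10, 18->9, 7->3, 13->6, 16->7, 17->8, 1->1, 10->5, 8->4, 3->2
Step 2: d_i = R_x(i) - R_y(i); compute d_i^2.
  (5-10)^2=25, (1-9)^2=64, (6-3)^2=9, (9-6)^2=9, (7-7)^2=0, (2-8)^2=36, (4-1)^2=9, (3-5)^2=4, (8-4)^2=16, (10-2)^2=64
sum(d^2) = 236.
Step 3: rho = 1 - 6*236 / (10*(10^2 - 1)) = 1 - 1416/990 = -0.430303.
Step 4: Under H0, t = rho * sqrt((n-2)/(1-rho^2)) = -1.3483 ~ t(8).
Step 5: Two-sided p-value from the t-distribution with 8 df = 0.214492.
Step 6: alpha = 0.1. fail to reject H0.

rho = -0.4303, p = 0.214492, fail to reject H0 at alpha = 0.1.


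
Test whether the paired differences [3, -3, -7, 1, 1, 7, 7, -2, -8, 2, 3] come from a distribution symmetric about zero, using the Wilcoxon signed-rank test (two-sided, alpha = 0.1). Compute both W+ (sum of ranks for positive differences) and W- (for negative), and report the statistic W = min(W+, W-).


Step 1: Drop any zero differences (none here) and take |d_i|.
|d| = [3, 3, 7, 1, 1, 7, 7, 2, 8, 2, 3]
Step 2: Midrank |d_i| (ties get averaged ranks).
ranks: |3|->6, |3|->6, |7|->9, |1|->1.5, |1|->1.5, |7|->9, |7|->9, |2|->3.5, |8|->11, |2|->3.5, |3|->6
Step 3: Attach original signs; sum ranks with positive sign and with negative sign.
W+ = 6 + 1.5 + 1.5 + 9 + 9 + 3.5 + 6 = 36.5
W- = 6 + 9 + 3.5 + 11 = 29.5
(Check: W+ + W- = 66 should equal n(n+1)/2 = 66.)
Step 4: Test statistic W = min(W+, W-) = 29.5.
Step 5: Ties in |d|, so use the tie-corrected normal approximation.
        E[W] = n(n+1)/4 = 11*12/4 = 33.
        Tie groups: |d|=1 (t=2), |d|=2 (t=2), |d|=3 (t=3), |d|=7 (t=3); sum(t^3 - t) = 60.
        Var[W] = n(n+1)(2n+1)/24 - sum(t^3-t)/48 = 3036/24 - 60/48 = 125.25.
        z = (W - E[W]) / sqrt(Var[W]) = (29.5 - 33) / 11.1915 = -0.3127.
        Two-sided p = 2*Phi(z) = 0.754481.
Step 6: alpha = 0.1. fail to reject H0.

W+ = 36.5, W- = 29.5, W = min = 29.5, p = 0.754481, fail to reject H0.


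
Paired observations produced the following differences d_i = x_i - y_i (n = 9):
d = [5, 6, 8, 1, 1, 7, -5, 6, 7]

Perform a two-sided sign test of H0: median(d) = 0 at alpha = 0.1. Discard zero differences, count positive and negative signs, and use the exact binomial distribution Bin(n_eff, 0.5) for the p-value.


Step 1: Discard zero differences. Original n = 9; n_eff = number of nonzero differences = 9.
Nonzero differences (with sign): +5, +6, +8, +1, +1, +7, -5, +6, +7
Step 2: Count signs: positive = 8, negative = 1.
Step 3: Under H0: P(positive) = 0.5, so the number of positives S ~ Bin(9, 0.5).
Step 4: Two-sided exact p-value = sum of Bin(9,0.5) probabilities at or below the observed probability = 0.039062.
Step 5: alpha = 0.1. reject H0.

n_eff = 9, pos = 8, neg = 1, p = 0.039062, reject H0.


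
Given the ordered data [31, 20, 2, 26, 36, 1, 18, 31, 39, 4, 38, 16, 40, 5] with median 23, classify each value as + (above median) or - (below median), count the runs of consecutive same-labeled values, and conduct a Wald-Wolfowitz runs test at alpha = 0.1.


Step 1: Compute median = 23; label A = above, B = below.
Labels in order: ABBAABBAABABAB  (n_A = 7, n_B = 7)
Step 2: Count runs R = 10.
Step 3: Under H0 (random ordering), E[R] = 2*n_A*n_B/(n_A+n_B) + 1 = 2*7*7/14 + 1 = 8.0000.
        Var[R] = 2*n_A*n_B*(2*n_A*n_B - n_A - n_B) / ((n_A+n_B)^2 * (n_A+n_B-1)) = 8232/2548 = 3.2308.
        SD[R] = 1.7974.
Step 4: Continuity-corrected z = (R - 0.5 - E[R]) / SD[R] = (10 - 0.5 - 8.0000) / 1.7974 = 0.8345.
Step 5: Two-sided p-value via normal approximation = 2*(1 - Phi(|z|)) = 0.403986.
Step 6: alpha = 0.1. fail to reject H0.

R = 10, z = 0.8345, p = 0.403986, fail to reject H0.


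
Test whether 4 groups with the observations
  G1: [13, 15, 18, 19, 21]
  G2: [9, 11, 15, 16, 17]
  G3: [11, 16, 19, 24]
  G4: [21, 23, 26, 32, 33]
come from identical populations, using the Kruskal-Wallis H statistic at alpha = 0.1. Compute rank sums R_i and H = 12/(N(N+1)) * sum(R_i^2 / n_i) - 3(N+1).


Step 1: Combine all N = 19 observations and assign midranks.
sorted (value, group, rank): (9,G2,1), (11,G2,2.5), (11,G3,2.5), (13,G1,4), (15,G1,5.5), (15,G2,5.5), (16,G2,7.5), (16,G3,7.5), (17,G2,9), (18,G1,10), (19,G1,11.5), (19,G3,11.5), (21,G1,13.5), (21,G4,13.5), (23,G4,15), (24,G3,16), (26,G4,17), (32,G4,18), (33,G4,19)
Step 2: Sum ranks within each group.
R_1 = 44.5 (n_1 = 5)
R_2 = 25.5 (n_2 = 5)
R_3 = 37.5 (n_3 = 4)
R_4 = 82.5 (n_4 = 5)
Step 3: H = 12/(N(N+1)) * sum(R_i^2/n_i) - 3(N+1)
     = 12/(19*20) * (44.5^2/5 + 25.5^2/5 + 37.5^2/4 + 82.5^2/5) - 3*20
     = 0.031579 * 2238.91 - 60
     = 10.702500.
Step 4: Ties present; correction factor C = 1 - 30/(19^3 - 19) = 0.995614. Corrected H = 10.702500 / 0.995614 = 10.749648.
Step 5: Under H0, H ~ chi^2(3); p-value = 0.013160.
Step 6: alpha = 0.1. reject H0.

H = 10.7496, df = 3, p = 0.013160, reject H0.


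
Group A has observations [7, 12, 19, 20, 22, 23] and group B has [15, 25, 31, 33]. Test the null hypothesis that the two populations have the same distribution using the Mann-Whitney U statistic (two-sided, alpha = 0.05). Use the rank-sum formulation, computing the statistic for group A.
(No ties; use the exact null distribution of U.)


Step 1: Combine and sort all 10 observations; assign midranks.
sorted (value, group): (7,X), (12,X), (15,Y), (19,X), (20,X), (22,X), (23,X), (25,Y), (31,Y), (33,Y)
ranks: 7->1, 12->2, 15->3, 19->4, 20->5, 22->6, 23->7, 25->8, 31->9, 33->10
Step 2: Rank sum for X: R1 = 1 + 2 + 4 + 5 + 6 + 7 = 25.
Step 3: U_X = R1 - n1(n1+1)/2 = 25 - 6*7/2 = 25 - 21 = 4.
       U_Y = n1*n2 - U_X = 24 - 4 = 20.
Step 4: No ties, so the exact null distribution of U (based on enumerating the C(10,6) = 210 equally likely rank assignments) gives the two-sided p-value.
Step 5: p-value = 0.114286; compare to alpha = 0.05. fail to reject H0.

U_X = 4, p = 0.114286, fail to reject H0 at alpha = 0.05.


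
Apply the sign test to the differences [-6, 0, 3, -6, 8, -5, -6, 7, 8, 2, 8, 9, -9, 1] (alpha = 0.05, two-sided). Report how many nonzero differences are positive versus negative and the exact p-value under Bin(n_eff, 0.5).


Step 1: Discard zero differences. Original n = 14; n_eff = number of nonzero differences = 13.
Nonzero differences (with sign): -6, +3, -6, +8, -5, -6, +7, +8, +2, +8, +9, -9, +1
Step 2: Count signs: positive = 8, negative = 5.
Step 3: Under H0: P(positive) = 0.5, so the number of positives S ~ Bin(13, 0.5).
Step 4: Two-sided exact p-value = sum of Bin(13,0.5) probabilities at or below the observed probability = 0.581055.
Step 5: alpha = 0.05. fail to reject H0.

n_eff = 13, pos = 8, neg = 5, p = 0.581055, fail to reject H0.


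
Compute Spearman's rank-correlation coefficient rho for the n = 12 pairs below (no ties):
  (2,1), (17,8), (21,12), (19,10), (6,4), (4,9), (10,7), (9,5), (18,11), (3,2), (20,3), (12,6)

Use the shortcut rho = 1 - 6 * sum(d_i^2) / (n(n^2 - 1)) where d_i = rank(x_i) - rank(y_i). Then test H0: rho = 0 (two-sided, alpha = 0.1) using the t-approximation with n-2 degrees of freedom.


Step 1: Rank x and y separately (midranks; no ties here).
rank(x): 2->1, 17->8, 21->12, 19->10, 6->4, 4->3, 10->6, 9->5, 18->9, 3->2, 20->11, 12->7
rank(y): 1->1, 8->8, 12->12, 10->10, 4->4, 9->9, 7->7, 5->5, 11->11, 2->2, 3->3, 6->6
Step 2: d_i = R_x(i) - R_y(i); compute d_i^2.
  (1-1)^2=0, (8-8)^2=0, (12-12)^2=0, (10-10)^2=0, (4-4)^2=0, (3-9)^2=36, (6-7)^2=1, (5-5)^2=0, (9-11)^2=4, (2-2)^2=0, (11-3)^2=64, (7-6)^2=1
sum(d^2) = 106.
Step 3: rho = 1 - 6*106 / (12*(12^2 - 1)) = 1 - 636/1716 = 0.629371.
Step 4: Under H0, t = rho * sqrt((n-2)/(1-rho^2)) = 2.5611 ~ t(10).
Step 5: Two-sided p-value from the t-distribution with 10 df = 0.028320.
Step 6: alpha = 0.1. reject H0.

rho = 0.6294, p = 0.028320, reject H0 at alpha = 0.1.


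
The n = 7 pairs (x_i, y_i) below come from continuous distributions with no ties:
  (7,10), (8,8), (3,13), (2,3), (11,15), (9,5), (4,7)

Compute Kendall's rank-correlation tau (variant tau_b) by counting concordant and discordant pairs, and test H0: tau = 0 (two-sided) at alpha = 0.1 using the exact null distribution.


Step 1: Enumerate the 21 unordered pairs (i,j) with i<j and classify each by sign(x_j-x_i) * sign(y_j-y_i).
  (1,2):dx=+1,dy=-2->D; (1,3):dx=-4,dy=+3->D; (1,4):dx=-5,dy=-7->C; (1,5):dx=+4,dy=+5->C
  (1,6):dx=+2,dy=-5->D; (1,7):dx=-3,dy=-3->C; (2,3):dx=-5,dy=+5->D; (2,4):dx=-6,dy=-5->C
  (2,5):dx=+3,dy=+7->C; (2,6):dx=+1,dy=-3->D; (2,7):dx=-4,dy=-1->C; (3,4):dx=-1,dy=-10->C
  (3,5):dx=+8,dy=+2->C; (3,6):dx=+6,dy=-8->D; (3,7):dx=+1,dy=-6->D; (4,5):dx=+9,dy=+12->C
  (4,6):dx=+7,dy=+2->C; (4,7):dx=+2,dy=+4->C; (5,6):dx=-2,dy=-10->C; (5,7):dx=-7,dy=-8->C
  (6,7):dx=-5,dy=+2->D
Step 2: C = 13, D = 8, total pairs = 21.
Step 3: tau = (C - D)/(n(n-1)/2) = (13 - 8)/21 = 0.238095.
Step 4: Exact two-sided p-value (enumerate n! = 5040 permutations of y under H0): p = 0.561905.
Step 5: alpha = 0.1. fail to reject H0.

tau_b = 0.2381 (C=13, D=8), p = 0.561905, fail to reject H0.


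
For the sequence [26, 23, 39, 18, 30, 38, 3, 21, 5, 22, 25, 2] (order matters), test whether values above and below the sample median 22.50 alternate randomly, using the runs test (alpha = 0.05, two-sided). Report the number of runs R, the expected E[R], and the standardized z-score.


Step 1: Compute median = 22.50; label A = above, B = below.
Labels in order: AAABAABBBBAB  (n_A = 6, n_B = 6)
Step 2: Count runs R = 6.
Step 3: Under H0 (random ordering), E[R] = 2*n_A*n_B/(n_A+n_B) + 1 = 2*6*6/12 + 1 = 7.0000.
        Var[R] = 2*n_A*n_B*(2*n_A*n_B - n_A - n_B) / ((n_A+n_B)^2 * (n_A+n_B-1)) = 4320/1584 = 2.7273.
        SD[R] = 1.6514.
Step 4: Continuity-corrected z = (R + 0.5 - E[R]) / SD[R] = (6 + 0.5 - 7.0000) / 1.6514 = -0.3028.
Step 5: Two-sided p-value via normal approximation = 2*(1 - Phi(|z|)) = 0.762069.
Step 6: alpha = 0.05. fail to reject H0.

R = 6, z = -0.3028, p = 0.762069, fail to reject H0.


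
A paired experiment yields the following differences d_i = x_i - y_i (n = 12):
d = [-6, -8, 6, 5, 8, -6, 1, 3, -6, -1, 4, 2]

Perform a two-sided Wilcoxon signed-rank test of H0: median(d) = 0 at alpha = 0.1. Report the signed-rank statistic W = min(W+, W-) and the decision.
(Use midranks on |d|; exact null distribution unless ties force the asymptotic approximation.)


Step 1: Drop any zero differences (none here) and take |d_i|.
|d| = [6, 8, 6, 5, 8, 6, 1, 3, 6, 1, 4, 2]
Step 2: Midrank |d_i| (ties get averaged ranks).
ranks: |6|->8.5, |8|->11.5, |6|->8.5, |5|->6, |8|->11.5, |6|->8.5, |1|->1.5, |3|->4, |6|->8.5, |1|->1.5, |4|->5, |2|->3
Step 3: Attach original signs; sum ranks with positive sign and with negative sign.
W+ = 8.5 + 6 + 11.5 + 1.5 + 4 + 5 + 3 = 39.5
W- = 8.5 + 11.5 + 8.5 + 8.5 + 1.5 = 38.5
(Check: W+ + W- = 78 should equal n(n+1)/2 = 78.)
Step 4: Test statistic W = min(W+, W-) = 38.5.
Step 5: Ties in |d|, so use the tie-corrected normal approximation.
        E[W] = n(n+1)/4 = 12*13/4 = 39.
        Tie groups: |d|=1 (t=2), |d|=6 (t=4), |d|=8 (t=2); sum(t^3 - t) = 72.
        Var[W] = n(n+1)(2n+1)/24 - sum(t^3-t)/48 = 3900/24 - 72/48 = 161.
        z = (W - E[W]) / sqrt(Var[W]) = (38.5 - 39) / 12.6886 = -0.0394.
        Two-sided p = 2*Phi(z) = 0.968567.
Step 6: alpha = 0.1. fail to reject H0.

W+ = 39.5, W- = 38.5, W = min = 38.5, p = 0.968567, fail to reject H0.
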